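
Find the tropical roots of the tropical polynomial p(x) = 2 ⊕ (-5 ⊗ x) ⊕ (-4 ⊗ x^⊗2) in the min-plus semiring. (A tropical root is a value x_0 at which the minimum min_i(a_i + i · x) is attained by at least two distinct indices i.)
Roots: {-1, 7}

Each tropical root is a break point of the lower envelope of the lines y = a_i + i · x (there are 3 lines, with slopes 0, 1, ..., 2). Only the lines that attain the minimum somewhere contribute to roots; other lines are dominated. Here the surviving (envelope) indices are i = 2, i = 1, i = 0.
Intersections between consecutive envelope lines give the roots: for adjacent envelope indices i < j the intersection is x = (a_i − a_j) / (j − i). Reading off the sorted break points: {-1, 7}.
Verification: at each break x_0, at least two indices attain the minimum of min_i(a_i + i · x_0).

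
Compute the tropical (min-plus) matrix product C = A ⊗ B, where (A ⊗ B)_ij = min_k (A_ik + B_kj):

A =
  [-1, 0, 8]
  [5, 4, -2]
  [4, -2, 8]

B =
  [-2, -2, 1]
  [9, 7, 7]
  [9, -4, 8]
A ⊗ B =
  [-3, -3, 0]
  [3, -6, 6]
  [2, 2, 5]

Apply the min-plus product entry-by-entry:
  C[0][0] = min over k of (A[0][0] + B[0][0] = -1 + -2 = -3, A[0][1] + B[1][0] = 0 + 9 = 9, A[0][2] + B[2][0] = 8 + 9 = 17) = -3 (attained at k = 0)
  C[0][1] = min over k of (A[0][0] + B[0][1] = -1 + -2 = -3, A[0][1] + B[1][1] = 0 + 7 = 7, A[0][2] + B[2][1] = 8 + -4 = 4) = -3 (attained at k = 0)
  C[0][2] = min over k of (A[0][0] + B[0][2] = -1 + 1 = 0, A[0][1] + B[1][2] = 0 + 7 = 7, A[0][2] + B[2][2] = 8 + 8 = 16) = 0 (attained at k = 0)
  C[1][0] = min over k of (A[1][0] + B[0][0] = 5 + -2 = 3, A[1][1] + B[1][0] = 4 + 9 = 13, A[1][2] + B[2][0] = -2 + 9 = 7) = 3 (attained at k = 0)
  C[1][1] = min over k of (A[1][0] + B[0][1] = 5 + -2 = 3, A[1][1] + B[1][1] = 4 + 7 = 11, A[1][2] + B[2][1] = -2 + -4 = -6) = -6 (attained at k = 2)
  C[1][2] = min over k of (A[1][0] + B[0][2] = 5 + 1 = 6, A[1][1] + B[1][2] = 4 + 7 = 11, A[1][2] + B[2][2] = -2 + 8 = 6) = 6 (attained at k = 0)
  C[2][0] = min over k of (A[2][0] + B[0][0] = 4 + -2 = 2, A[2][1] + B[1][0] = -2 + 9 = 7, A[2][2] + B[2][0] = 8 + 9 = 17) = 2 (attained at k = 0)
  C[2][1] = min over k of (A[2][0] + B[0][1] = 4 + -2 = 2, A[2][1] + B[1][1] = -2 + 7 = 5, A[2][2] + B[2][1] = 8 + -4 = 4) = 2 (attained at k = 0)
  C[2][2] = min over k of (A[2][0] + B[0][2] = 4 + 1 = 5, A[2][1] + B[1][2] = -2 + 7 = 5, A[2][2] + B[2][2] = 8 + 8 = 16) = 5 (attained at k = 0)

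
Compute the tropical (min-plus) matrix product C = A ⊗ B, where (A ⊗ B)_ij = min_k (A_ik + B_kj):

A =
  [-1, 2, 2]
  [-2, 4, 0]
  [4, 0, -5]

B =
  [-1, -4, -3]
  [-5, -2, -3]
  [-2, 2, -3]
A ⊗ B =
  [-3, -5, -4]
  [-3, -6, -5]
  [-7, -3, -8]

Apply the min-plus product entry-by-entry:
  C[0][0] = min over k of (A[0][0] + B[0][0] = -1 + -1 = -2, A[0][1] + B[1][0] = 2 + -5 = -3, A[0][2] + B[2][0] = 2 + -2 = 0) = -3 (attained at k = 1)
  C[0][1] = min over k of (A[0][0] + B[0][1] = -1 + -4 = -5, A[0][1] + B[1][1] = 2 + -2 = 0, A[0][2] + B[2][1] = 2 + 2 = 4) = -5 (attained at k = 0)
  C[0][2] = min over k of (A[0][0] + B[0][2] = -1 + -3 = -4, A[0][1] + B[1][2] = 2 + -3 = -1, A[0][2] + B[2][2] = 2 + -3 = -1) = -4 (attained at k = 0)
  C[1][0] = min over k of (A[1][0] + B[0][0] = -2 + -1 = -3, A[1][1] + B[1][0] = 4 + -5 = -1, A[1][2] + B[2][0] = 0 + -2 = -2) = -3 (attained at k = 0)
  C[1][1] = min over k of (A[1][0] + B[0][1] = -2 + -4 = -6, A[1][1] + B[1][1] = 4 + -2 = 2, A[1][2] + B[2][1] = 0 + 2 = 2) = -6 (attained at k = 0)
  C[1][2] = min over k of (A[1][0] + B[0][2] = -2 + -3 = -5, A[1][1] + B[1][2] = 4 + -3 = 1, A[1][2] + B[2][2] = 0 + -3 = -3) = -5 (attained at k = 0)
  C[2][0] = min over k of (A[2][0] + B[0][0] = 4 + -1 = 3, A[2][1] + B[1][0] = 0 + -5 = -5, A[2][2] + B[2][0] = -5 + -2 = -7) = -7 (attained at k = 2)
  C[2][1] = min over k of (A[2][0] + B[0][1] = 4 + -4 = 0, A[2][1] + B[1][1] = 0 + -2 = -2, A[2][2] + B[2][1] = -5 + 2 = -3) = -3 (attained at k = 2)
  C[2][2] = min over k of (A[2][0] + B[0][2] = 4 + -3 = 1, A[2][1] + B[1][2] = 0 + -3 = -3, A[2][2] + B[2][2] = -5 + -3 = -8) = -8 (attained at k = 2)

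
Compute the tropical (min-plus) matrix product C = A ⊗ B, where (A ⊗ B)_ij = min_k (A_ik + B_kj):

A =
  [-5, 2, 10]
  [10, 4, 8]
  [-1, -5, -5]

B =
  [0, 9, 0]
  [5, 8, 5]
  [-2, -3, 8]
A ⊗ B =
  [-5, 4, -5]
  [6, 5, 9]
  [-7, -8, -1]

Apply the min-plus product entry-by-entry:
  C[0][0] = min over k of (A[0][0] + B[0][0] = -5 + 0 = -5, A[0][1] + B[1][0] = 2 + 5 = 7, A[0][2] + B[2][0] = 10 + -2 = 8) = -5 (attained at k = 0)
  C[0][1] = min over k of (A[0][0] + B[0][1] = -5 + 9 = 4, A[0][1] + B[1][1] = 2 + 8 = 10, A[0][2] + B[2][1] = 10 + -3 = 7) = 4 (attained at k = 0)
  C[0][2] = min over k of (A[0][0] + B[0][2] = -5 + 0 = -5, A[0][1] + B[1][2] = 2 + 5 = 7, A[0][2] + B[2][2] = 10 + 8 = 18) = -5 (attained at k = 0)
  C[1][0] = min over k of (A[1][0] + B[0][0] = 10 + 0 = 10, A[1][1] + B[1][0] = 4 + 5 = 9, A[1][2] + B[2][0] = 8 + -2 = 6) = 6 (attained at k = 2)
  C[1][1] = min over k of (A[1][0] + B[0][1] = 10 + 9 = 19, A[1][1] + B[1][1] = 4 + 8 = 12, A[1][2] + B[2][1] = 8 + -3 = 5) = 5 (attained at k = 2)
  C[1][2] = min over k of (A[1][0] + B[0][2] = 10 + 0 = 10, A[1][1] + B[1][2] = 4 + 5 = 9, A[1][2] + B[2][2] = 8 + 8 = 16) = 9 (attained at k = 1)
  C[2][0] = min over k of (A[2][0] + B[0][0] = -1 + 0 = -1, A[2][1] + B[1][0] = -5 + 5 = 0, A[2][2] + B[2][0] = -5 + -2 = -7) = -7 (attained at k = 2)
  C[2][1] = min over k of (A[2][0] + B[0][1] = -1 + 9 = 8, A[2][1] + B[1][1] = -5 + 8 = 3, A[2][2] + B[2][1] = -5 + -3 = -8) = -8 (attained at k = 2)
  C[2][2] = min over k of (A[2][0] + B[0][2] = -1 + 0 = -1, A[2][1] + B[1][2] = -5 + 5 = 0, A[2][2] + B[2][2] = -5 + 8 = 3) = -1 (attained at k = 0)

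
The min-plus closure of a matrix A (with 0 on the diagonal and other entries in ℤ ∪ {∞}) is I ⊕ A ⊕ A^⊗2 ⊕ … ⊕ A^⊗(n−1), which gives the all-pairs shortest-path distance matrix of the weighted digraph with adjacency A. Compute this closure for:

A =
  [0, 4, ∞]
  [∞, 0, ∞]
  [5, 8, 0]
Closure =
  [0, 4, ∞]
  [∞, 0, ∞]
  [5, 8, 0]

This is the Floyd-Warshall all-pairs shortest-path computation. For each intermediate vertex k = 0, 1, …, 2, update dist[i][j] ← min(dist[i][j], dist[i][k] + dist[k][j]). The final matrix gives, for each (i, j), the minimum total weight of any directed path from i to j (possibly empty when i = j).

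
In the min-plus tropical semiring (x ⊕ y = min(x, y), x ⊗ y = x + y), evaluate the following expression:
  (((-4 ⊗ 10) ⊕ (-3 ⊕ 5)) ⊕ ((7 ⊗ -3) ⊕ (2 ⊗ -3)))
(((-4 ⊗ 10) ⊕ (-3 ⊕ 5)) ⊕ ((7 ⊗ -3) ⊕ (2 ⊗ -3))) = -3

Expand innermost to outermost. Recall ⊕ takes the minimum of its arguments and ⊗ takes their sum. Working out the expression (((-4 ⊗ 10) ⊕ (-3 ⊕ 5)) ⊕ ((7 ⊗ -3) ⊕ (2 ⊗ -3))) gives -3.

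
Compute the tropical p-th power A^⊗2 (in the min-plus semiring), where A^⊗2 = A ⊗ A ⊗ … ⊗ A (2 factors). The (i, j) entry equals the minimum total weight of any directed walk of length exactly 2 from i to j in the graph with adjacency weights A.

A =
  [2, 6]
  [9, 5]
A^⊗2 =
  [4, 8]
  [11, 10]

Each entry (A^⊗2)_ij equals the minimum over all length-2 walks i = v_0 → v_1 → … → v_2 = j of Σ_t A[v_t][v_{t+1}]. For example, for (i, j) = (0, 1) we minimise over 2 possible intermediate vertex sequences; the minimum is 8, attained along the walk 0 → 0 → 1.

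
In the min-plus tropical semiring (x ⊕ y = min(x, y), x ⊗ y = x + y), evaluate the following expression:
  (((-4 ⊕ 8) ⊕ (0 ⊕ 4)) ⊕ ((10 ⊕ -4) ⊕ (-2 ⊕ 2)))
(((-4 ⊕ 8) ⊕ (0 ⊕ 4)) ⊕ ((10 ⊕ -4) ⊕ (-2 ⊕ 2))) = -4

Expand innermost to outermost. Recall ⊕ takes the minimum of its arguments and ⊗ takes their sum. Working out the expression (((-4 ⊕ 8) ⊕ (0 ⊕ 4)) ⊕ ((10 ⊕ -4) ⊕ (-2 ⊕ 2))) gives -4.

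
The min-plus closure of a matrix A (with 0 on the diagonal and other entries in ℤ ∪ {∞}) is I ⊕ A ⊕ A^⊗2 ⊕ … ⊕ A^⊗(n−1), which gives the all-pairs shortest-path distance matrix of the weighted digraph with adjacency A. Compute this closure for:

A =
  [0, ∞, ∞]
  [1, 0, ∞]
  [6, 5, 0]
Closure =
  [0, ∞, ∞]
  [1, 0, ∞]
  [6, 5, 0]

This is the Floyd-Warshall all-pairs shortest-path computation. For each intermediate vertex k = 0, 1, …, 2, update dist[i][j] ← min(dist[i][j], dist[i][k] + dist[k][j]). The final matrix gives, for each (i, j), the minimum total weight of any directed path from i to j (possibly empty when i = j).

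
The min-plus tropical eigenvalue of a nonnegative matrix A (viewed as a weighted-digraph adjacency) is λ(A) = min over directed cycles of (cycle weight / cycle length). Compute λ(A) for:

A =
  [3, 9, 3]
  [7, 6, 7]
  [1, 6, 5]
λ(A) = 2

Enumerate directed cycles and compute their means (weight / length). Sample:
  cycle 0 → 0: weight = 3, length = 1, mean = 3/1 ≈ 3.000
  cycle 1 → 1: weight = 6, length = 1, mean = 6/1 ≈ 6.000
  cycle 2 → 2: weight = 5, length = 1, mean = 5/1 ≈ 5.000
  cycle 0 → 1 → 0: weight = 16, length = 2, mean = 16/2 ≈ 8.000
  cycle 0 → 2 → 0: weight = 4, length = 2, mean = 4/2 ≈ 2.000
  cycle 1 → 0 → 1: weight = 16, length = 2, mean = 16/2 ≈ 8.000
Minimum mean = 2.000, attained e.g. along the cycle 0 → 2 → 0 with weight 4 and length 2. So λ(A) = 4/2 = 2.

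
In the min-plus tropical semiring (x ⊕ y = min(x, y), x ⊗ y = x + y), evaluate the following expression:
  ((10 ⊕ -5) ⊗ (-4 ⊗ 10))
((10 ⊕ -5) ⊗ (-4 ⊗ 10)) = 1

Expand innermost to outermost. Recall ⊕ takes the minimum of its arguments and ⊗ takes their sum. Working out the expression ((10 ⊕ -5) ⊗ (-4 ⊗ 10)) gives 1.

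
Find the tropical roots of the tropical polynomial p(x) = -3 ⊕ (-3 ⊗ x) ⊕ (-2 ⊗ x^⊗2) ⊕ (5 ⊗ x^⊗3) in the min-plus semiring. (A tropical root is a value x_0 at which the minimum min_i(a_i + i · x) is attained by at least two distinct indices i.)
Roots: {-7, -1, 0}

Each tropical root is a break point of the lower envelope of the lines y = a_i + i · x (there are 4 lines, with slopes 0, 1, ..., 3). Only the lines that attain the minimum somewhere contribute to roots; other lines are dominated. Here the surviving (envelope) indices are i = 3, i = 2, i = 1, i = 0.
Intersections between consecutive envelope lines give the roots: for adjacent envelope indices i < j the intersection is x = (a_i − a_j) / (j − i). Reading off the sorted break points: {-7, -1, 0}.
Verification: at each break x_0, at least two indices attain the minimum of min_i(a_i + i · x_0).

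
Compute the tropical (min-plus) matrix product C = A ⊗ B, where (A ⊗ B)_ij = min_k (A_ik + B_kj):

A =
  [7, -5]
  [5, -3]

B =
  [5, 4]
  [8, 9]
A ⊗ B =
  [3, 4]
  [5, 6]

Apply the min-plus product entry-by-entry:
  C[0][0] = min over k of (A[0][0] + B[0][0] = 7 + 5 = 12, A[0][1] + B[1][0] = -5 + 8 = 3) = 3 (attained at k = 1)
  C[0][1] = min over k of (A[0][0] + B[0][1] = 7 + 4 = 11, A[0][1] + B[1][1] = -5 + 9 = 4) = 4 (attained at k = 1)
  C[1][0] = min over k of (A[1][0] + B[0][0] = 5 + 5 = 10, A[1][1] + B[1][0] = -3 + 8 = 5) = 5 (attained at k = 1)
  C[1][1] = min over k of (A[1][0] + B[0][1] = 5 + 4 = 9, A[1][1] + B[1][1] = -3 + 9 = 6) = 6 (attained at k = 1)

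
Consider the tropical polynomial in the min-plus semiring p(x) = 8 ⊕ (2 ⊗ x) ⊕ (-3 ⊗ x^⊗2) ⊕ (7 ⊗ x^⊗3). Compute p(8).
p(8) = 8

A tropical monomial a ⊗ x^⊗i evaluates to a + i · x. Evaluating each term at x = 8:
  Term 0 contributes 8 + 0 · 8 = 8
  Term 1 contributes 2 + 1 · 8 = 10
  Term 2 contributes -3 + 2 · 8 = 13
  Term 3 contributes 7 + 3 · 8 = 31
p(8) = ⊕ of these = min[8, 10, 13, 31] = 8.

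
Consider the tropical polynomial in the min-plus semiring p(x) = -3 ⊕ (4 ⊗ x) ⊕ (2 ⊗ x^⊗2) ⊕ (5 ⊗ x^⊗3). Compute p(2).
p(2) = -3

A tropical monomial a ⊗ x^⊗i evaluates to a + i · x. Evaluating each term at x = 2:
  Term 0 contributes -3 + 0 · 2 = -3
  Term 1 contributes 4 + 1 · 2 = 6
  Term 2 contributes 2 + 2 · 2 = 6
  Term 3 contributes 5 + 3 · 2 = 11
p(2) = ⊕ of these = min[-3, 6, 6, 11] = -3.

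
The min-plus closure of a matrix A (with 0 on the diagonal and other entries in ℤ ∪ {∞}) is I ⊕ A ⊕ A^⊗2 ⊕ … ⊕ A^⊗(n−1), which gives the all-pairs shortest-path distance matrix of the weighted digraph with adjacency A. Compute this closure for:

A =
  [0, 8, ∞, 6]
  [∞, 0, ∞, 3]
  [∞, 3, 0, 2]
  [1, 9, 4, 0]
Closure =
  [0, 8, 10, 6]
  [4, 0, 7, 3]
  [3, 3, 0, 2]
  [1, 7, 4, 0]

This is the Floyd-Warshall all-pairs shortest-path computation. For each intermediate vertex k = 0, 1, …, 3, update dist[i][j] ← min(dist[i][j], dist[i][k] + dist[k][j]). The final matrix gives, for each (i, j), the minimum total weight of any directed path from i to j (possibly empty when i = j).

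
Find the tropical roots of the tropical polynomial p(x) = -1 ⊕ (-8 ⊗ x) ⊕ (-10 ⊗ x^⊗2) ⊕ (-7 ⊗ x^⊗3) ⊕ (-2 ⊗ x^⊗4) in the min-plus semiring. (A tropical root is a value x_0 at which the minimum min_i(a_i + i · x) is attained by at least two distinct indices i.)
Roots: {-5, -3, 2, 7}

Each tropical root is a break point of the lower envelope of the lines y = a_i + i · x (there are 5 lines, with slopes 0, 1, ..., 4). Only the lines that attain the minimum somewhere contribute to roots; other lines are dominated. Here the surviving (envelope) indices are i = 4, i = 3, i = 2, i = 1, i = 0.
Intersections between consecutive envelope lines give the roots: for adjacent envelope indices i < j the intersection is x = (a_i − a_j) / (j − i). Reading off the sorted break points: {-5, -3, 2, 7}.
Verification: at each break x_0, at least two indices attain the minimum of min_i(a_i + i · x_0).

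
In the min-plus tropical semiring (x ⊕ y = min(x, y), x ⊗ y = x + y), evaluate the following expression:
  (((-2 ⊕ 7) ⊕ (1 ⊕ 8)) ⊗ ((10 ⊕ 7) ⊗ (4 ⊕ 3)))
(((-2 ⊕ 7) ⊕ (1 ⊕ 8)) ⊗ ((10 ⊕ 7) ⊗ (4 ⊕ 3))) = 8

Expand innermost to outermost. Recall ⊕ takes the minimum of its arguments and ⊗ takes their sum. Working out the expression (((-2 ⊕ 7) ⊕ (1 ⊕ 8)) ⊗ ((10 ⊕ 7) ⊗ (4 ⊕ 3))) gives 8.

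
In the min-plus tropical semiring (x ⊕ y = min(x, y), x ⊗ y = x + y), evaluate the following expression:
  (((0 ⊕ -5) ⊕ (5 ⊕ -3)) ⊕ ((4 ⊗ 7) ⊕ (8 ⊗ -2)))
(((0 ⊕ -5) ⊕ (5 ⊕ -3)) ⊕ ((4 ⊗ 7) ⊕ (8 ⊗ -2))) = -5

Expand innermost to outermost. Recall ⊕ takes the minimum of its arguments and ⊗ takes their sum. Working out the expression (((0 ⊕ -5) ⊕ (5 ⊕ -3)) ⊕ ((4 ⊗ 7) ⊕ (8 ⊗ -2))) gives -5.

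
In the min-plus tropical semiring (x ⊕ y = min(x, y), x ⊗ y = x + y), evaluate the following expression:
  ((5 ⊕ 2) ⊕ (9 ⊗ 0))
((5 ⊕ 2) ⊕ (9 ⊗ 0)) = 2

Expand innermost to outermost. Recall ⊕ takes the minimum of its arguments and ⊗ takes their sum. Working out the expression ((5 ⊕ 2) ⊕ (9 ⊗ 0)) gives 2.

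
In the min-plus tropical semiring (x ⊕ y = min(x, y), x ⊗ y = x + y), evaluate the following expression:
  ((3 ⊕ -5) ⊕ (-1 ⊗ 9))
((3 ⊕ -5) ⊕ (-1 ⊗ 9)) = -5

Expand innermost to outermost. Recall ⊕ takes the minimum of its arguments and ⊗ takes their sum. Working out the expression ((3 ⊕ -5) ⊕ (-1 ⊗ 9)) gives -5.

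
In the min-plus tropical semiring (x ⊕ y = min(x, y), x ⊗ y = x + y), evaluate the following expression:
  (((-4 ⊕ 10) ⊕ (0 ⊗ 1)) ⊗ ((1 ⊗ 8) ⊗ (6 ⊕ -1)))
(((-4 ⊕ 10) ⊕ (0 ⊗ 1)) ⊗ ((1 ⊗ 8) ⊗ (6 ⊕ -1))) = 4

Expand innermost to outermost. Recall ⊕ takes the minimum of its arguments and ⊗ takes their sum. Working out the expression (((-4 ⊕ 10) ⊕ (0 ⊗ 1)) ⊗ ((1 ⊗ 8) ⊗ (6 ⊕ -1))) gives 4.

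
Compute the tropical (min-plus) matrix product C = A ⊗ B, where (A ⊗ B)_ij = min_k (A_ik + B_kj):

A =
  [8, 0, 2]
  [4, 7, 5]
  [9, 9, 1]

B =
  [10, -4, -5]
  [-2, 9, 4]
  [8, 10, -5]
A ⊗ B =
  [-2, 4, -3]
  [5, 0, -1]
  [7, 5, -4]

Apply the min-plus product entry-by-entry:
  C[0][0] = min over k of (A[0][0] + B[0][0] = 8 + 10 = 18, A[0][1] + B[1][0] = 0 + -2 = -2, A[0][2] + B[2][0] = 2 + 8 = 10) = -2 (attained at k = 1)
  C[0][1] = min over k of (A[0][0] + B[0][1] = 8 + -4 = 4, A[0][1] + B[1][1] = 0 + 9 = 9, A[0][2] + B[2][1] = 2 + 10 = 12) = 4 (attained at k = 0)
  C[0][2] = min over k of (A[0][0] + B[0][2] = 8 + -5 = 3, A[0][1] + B[1][2] = 0 + 4 = 4, A[0][2] + B[2][2] = 2 + -5 = -3) = -3 (attained at k = 2)
  C[1][0] = min over k of (A[1][0] + B[0][0] = 4 + 10 = 14, A[1][1] + B[1][0] = 7 + -2 = 5, A[1][2] + B[2][0] = 5 + 8 = 13) = 5 (attained at k = 1)
  C[1][1] = min over k of (A[1][0] + B[0][1] = 4 + -4 = 0, A[1][1] + B[1][1] = 7 + 9 = 16, A[1][2] + B[2][1] = 5 + 10 = 15) = 0 (attained at k = 0)
  C[1][2] = min over k of (A[1][0] + B[0][2] = 4 + -5 = -1, A[1][1] + B[1][2] = 7 + 4 = 11, A[1][2] + B[2][2] = 5 + -5 = 0) = -1 (attained at k = 0)
  C[2][0] = min over k of (A[2][0] + B[0][0] = 9 + 10 = 19, A[2][1] + B[1][0] = 9 + -2 = 7, A[2][2] + B[2][0] = 1 + 8 = 9) = 7 (attained at k = 1)
  C[2][1] = min over k of (A[2][0] + B[0][1] = 9 + -4 = 5, A[2][1] + B[1][1] = 9 + 9 = 18, A[2][2] + B[2][1] = 1 + 10 = 11) = 5 (attained at k = 0)
  C[2][2] = min over k of (A[2][0] + B[0][2] = 9 + -5 = 4, A[2][1] + B[1][2] = 9 + 4 = 13, A[2][2] + B[2][2] = 1 + -5 = -4) = -4 (attained at k = 2)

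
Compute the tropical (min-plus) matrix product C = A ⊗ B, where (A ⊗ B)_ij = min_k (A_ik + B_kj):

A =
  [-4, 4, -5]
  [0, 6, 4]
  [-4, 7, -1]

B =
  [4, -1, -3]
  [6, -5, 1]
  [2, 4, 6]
A ⊗ B =
  [-3, -5, -7]
  [4, -1, -3]
  [0, -5, -7]

Apply the min-plus product entry-by-entry:
  C[0][0] = min over k of (A[0][0] + B[0][0] = -4 + 4 = 0, A[0][1] + B[1][0] = 4 + 6 = 10, A[0][2] + B[2][0] = -5 + 2 = -3) = -3 (attained at k = 2)
  C[0][1] = min over k of (A[0][0] + B[0][1] = -4 + -1 = -5, A[0][1] + B[1][1] = 4 + -5 = -1, A[0][2] + B[2][1] = -5 + 4 = -1) = -5 (attained at k = 0)
  C[0][2] = min over k of (A[0][0] + B[0][2] = -4 + -3 = -7, A[0][1] + B[1][2] = 4 + 1 = 5, A[0][2] + B[2][2] = -5 + 6 = 1) = -7 (attained at k = 0)
  C[1][0] = min over k of (A[1][0] + B[0][0] = 0 + 4 = 4, A[1][1] + B[1][0] = 6 + 6 = 12, A[1][2] + B[2][0] = 4 + 2 = 6) = 4 (attained at k = 0)
  C[1][1] = min over k of (A[1][0] + B[0][1] = 0 + -1 = -1, A[1][1] + B[1][1] = 6 + -5 = 1, A[1][2] + B[2][1] = 4 + 4 = 8) = -1 (attained at k = 0)
  C[1][2] = min over k of (A[1][0] + B[0][2] = 0 + -3 = -3, A[1][1] + B[1][2] = 6 + 1 = 7, A[1][2] + B[2][2] = 4 + 6 = 10) = -3 (attained at k = 0)
  C[2][0] = min over k of (A[2][0] + B[0][0] = -4 + 4 = 0, A[2][1] + B[1][0] = 7 + 6 = 13, A[2][2] + B[2][0] = -1 + 2 = 1) = 0 (attained at k = 0)
  C[2][1] = min over k of (A[2][0] + B[0][1] = -4 + -1 = -5, A[2][1] + B[1][1] = 7 + -5 = 2, A[2][2] + B[2][1] = -1 + 4 = 3) = -5 (attained at k = 0)
  C[2][2] = min over k of (A[2][0] + B[0][2] = -4 + -3 = -7, A[2][1] + B[1][2] = 7 + 1 = 8, A[2][2] + B[2][2] = -1 + 6 = 5) = -7 (attained at k = 0)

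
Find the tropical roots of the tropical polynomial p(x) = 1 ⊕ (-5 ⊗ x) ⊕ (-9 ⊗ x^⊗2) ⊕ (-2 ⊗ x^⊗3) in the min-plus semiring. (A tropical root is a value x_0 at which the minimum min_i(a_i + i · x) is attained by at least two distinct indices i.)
Roots: {-7, 4, 6}

Each tropical root is a break point of the lower envelope of the lines y = a_i + i · x (there are 4 lines, with slopes 0, 1, ..., 3). Only the lines that attain the minimum somewhere contribute to roots; other lines are dominated. Here the surviving (envelope) indices are i = 3, i = 2, i = 1, i = 0.
Intersections between consecutive envelope lines give the roots: for adjacent envelope indices i < j the intersection is x = (a_i − a_j) / (j − i). Reading off the sorted break points: {-7, 4, 6}.
Verification: at each break x_0, at least two indices attain the minimum of min_i(a_i + i · x_0).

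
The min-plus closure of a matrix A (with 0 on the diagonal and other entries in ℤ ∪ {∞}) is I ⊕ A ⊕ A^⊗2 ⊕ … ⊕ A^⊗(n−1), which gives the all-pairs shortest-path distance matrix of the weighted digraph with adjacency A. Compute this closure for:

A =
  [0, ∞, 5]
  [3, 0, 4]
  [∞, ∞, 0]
Closure =
  [0, ∞, 5]
  [3, 0, 4]
  [∞, ∞, 0]

This is the Floyd-Warshall all-pairs shortest-path computation. For each intermediate vertex k = 0, 1, …, 2, update dist[i][j] ← min(dist[i][j], dist[i][k] + dist[k][j]). The final matrix gives, for each (i, j), the minimum total weight of any directed path from i to j (possibly empty when i = j).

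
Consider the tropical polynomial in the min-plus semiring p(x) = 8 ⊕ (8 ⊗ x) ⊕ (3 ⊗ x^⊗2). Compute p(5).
p(5) = 8

A tropical monomial a ⊗ x^⊗i evaluates to a + i · x. Evaluating each term at x = 5:
  Term 0 contributes 8 + 0 · 5 = 8
  Term 1 contributes 8 + 1 · 5 = 13
  Term 2 contributes 3 + 2 · 5 = 13
p(5) = ⊕ of these = min[8, 13, 13] = 8.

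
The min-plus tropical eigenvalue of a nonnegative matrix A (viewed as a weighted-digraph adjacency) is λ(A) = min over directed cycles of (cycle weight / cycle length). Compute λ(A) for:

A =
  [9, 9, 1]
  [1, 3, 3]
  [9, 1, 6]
λ(A) = 1

Enumerate directed cycles and compute their means (weight / length). Sample:
  cycle 0 → 0: weight = 9, length = 1, mean = 9/1 ≈ 9.000
  cycle 1 → 1: weight = 3, length = 1, mean = 3/1 ≈ 3.000
  cycle 2 → 2: weight = 6, length = 1, mean = 6/1 ≈ 6.000
  cycle 0 → 1 → 0: weight = 10, length = 2, mean = 10/2 ≈ 5.000
  cycle 0 → 2 → 0: weight = 10, length = 2, mean = 10/2 ≈ 5.000
  cycle 1 → 0 → 1: weight = 10, length = 2, mean = 10/2 ≈ 5.000
Minimum mean = 1.000, attained e.g. along the cycle 0 → 2 → 1 → 0 with weight 3 and length 3. So λ(A) = 3/3 = 1.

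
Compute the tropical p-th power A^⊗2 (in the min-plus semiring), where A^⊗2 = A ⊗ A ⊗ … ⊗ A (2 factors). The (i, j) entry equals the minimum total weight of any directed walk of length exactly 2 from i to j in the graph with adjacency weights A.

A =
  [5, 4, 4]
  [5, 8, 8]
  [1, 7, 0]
A^⊗2 =
  [5, 9, 4]
  [9, 9, 8]
  [1, 5, 0]

Each entry (A^⊗2)_ij equals the minimum over all length-2 walks i = v_0 → v_1 → … → v_2 = j of Σ_t A[v_t][v_{t+1}]. For example, for (i, j) = (0, 2) we minimise over 3 possible intermediate vertex sequences; the minimum is 4, attained along the walk 0 → 2 → 2.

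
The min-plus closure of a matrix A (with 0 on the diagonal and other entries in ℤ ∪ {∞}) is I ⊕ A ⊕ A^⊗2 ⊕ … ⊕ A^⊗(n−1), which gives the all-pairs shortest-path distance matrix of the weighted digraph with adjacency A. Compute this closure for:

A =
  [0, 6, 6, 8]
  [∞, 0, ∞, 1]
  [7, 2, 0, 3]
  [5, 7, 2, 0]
Closure =
  [0, 6, 6, 7]
  [6, 0, 3, 1]
  [7, 2, 0, 3]
  [5, 4, 2, 0]

This is the Floyd-Warshall all-pairs shortest-path computation. For each intermediate vertex k = 0, 1, …, 3, update dist[i][j] ← min(dist[i][j], dist[i][k] + dist[k][j]). The final matrix gives, for each (i, j), the minimum total weight of any directed path from i to j (possibly empty when i = j).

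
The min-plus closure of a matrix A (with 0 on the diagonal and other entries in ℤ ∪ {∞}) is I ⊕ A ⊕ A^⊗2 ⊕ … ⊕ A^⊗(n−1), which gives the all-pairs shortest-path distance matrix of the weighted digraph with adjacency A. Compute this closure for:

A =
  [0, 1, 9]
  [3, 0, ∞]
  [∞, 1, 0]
Closure =
  [0, 1, 9]
  [3, 0, 12]
  [4, 1, 0]

This is the Floyd-Warshall all-pairs shortest-path computation. For each intermediate vertex k = 0, 1, …, 2, update dist[i][j] ← min(dist[i][j], dist[i][k] + dist[k][j]). The final matrix gives, for each (i, j), the minimum total weight of any directed path from i to j (possibly empty when i = j).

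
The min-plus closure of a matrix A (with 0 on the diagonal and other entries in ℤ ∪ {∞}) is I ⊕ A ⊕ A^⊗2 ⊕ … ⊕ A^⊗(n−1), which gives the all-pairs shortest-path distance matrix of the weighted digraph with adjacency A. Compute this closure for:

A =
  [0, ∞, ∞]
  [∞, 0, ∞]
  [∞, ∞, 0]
Closure =
  [0, ∞, ∞]
  [∞, 0, ∞]
  [∞, ∞, 0]

This is the Floyd-Warshall all-pairs shortest-path computation. For each intermediate vertex k = 0, 1, …, 2, update dist[i][j] ← min(dist[i][j], dist[i][k] + dist[k][j]). The final matrix gives, for each (i, j), the minimum total weight of any directed path from i to j (possibly empty when i = j).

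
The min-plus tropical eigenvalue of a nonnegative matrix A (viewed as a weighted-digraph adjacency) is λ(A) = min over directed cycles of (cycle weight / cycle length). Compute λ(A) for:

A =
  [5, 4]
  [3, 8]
λ(A) = 7/2

Enumerate directed cycles and compute their means (weight / length). Sample:
  cycle 0 → 0: weight = 5, length = 1, mean = 5/1 ≈ 5.000
  cycle 1 → 1: weight = 8, length = 1, mean = 8/1 ≈ 8.000
  cycle 0 → 1 → 0: weight = 7, length = 2, mean = 7/2 ≈ 3.500
  cycle 1 → 0 → 1: weight = 7, length = 2, mean = 7/2 ≈ 3.500
Minimum mean = 3.500, attained e.g. along the cycle 0 → 1 → 0 with weight 7 and length 2. So λ(A) = 7/2 = 7/2.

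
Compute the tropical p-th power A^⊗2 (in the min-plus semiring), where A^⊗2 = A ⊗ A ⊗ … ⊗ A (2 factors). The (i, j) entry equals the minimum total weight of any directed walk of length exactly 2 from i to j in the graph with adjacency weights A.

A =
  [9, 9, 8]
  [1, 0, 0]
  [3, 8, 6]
A^⊗2 =
  [10, 9, 9]
  [1, 0, 0]
  [9, 8, 8]

Each entry (A^⊗2)_ij equals the minimum over all length-2 walks i = v_0 → v_1 → … → v_2 = j of Σ_t A[v_t][v_{t+1}]. For example, for (i, j) = (0, 2) we minimise over 3 possible intermediate vertex sequences; the minimum is 9, attained along the walk 0 → 1 → 2.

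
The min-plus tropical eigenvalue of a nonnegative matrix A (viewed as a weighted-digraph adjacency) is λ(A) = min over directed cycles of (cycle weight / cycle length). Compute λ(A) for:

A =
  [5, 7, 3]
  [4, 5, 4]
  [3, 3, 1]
λ(A) = 1

Enumerate directed cycles and compute their means (weight / length). Sample:
  cycle 0 → 0: weight = 5, length = 1, mean = 5/1 ≈ 5.000
  cycle 1 → 1: weight = 5, length = 1, mean = 5/1 ≈ 5.000
  cycle 2 → 2: weight = 1, length = 1, mean = 1/1 ≈ 1.000
  cycle 0 → 1 → 0: weight = 11, length = 2, mean = 11/2 ≈ 5.500
  cycle 0 → 2 → 0: weight = 6, length = 2, mean = 6/2 ≈ 3.000
  cycle 1 → 0 → 1: weight = 11, length = 2, mean = 11/2 ≈ 5.500
Minimum mean = 1.000, attained e.g. along the cycle 2 → 2 with weight 1 and length 1. So λ(A) = 1/1 = 1.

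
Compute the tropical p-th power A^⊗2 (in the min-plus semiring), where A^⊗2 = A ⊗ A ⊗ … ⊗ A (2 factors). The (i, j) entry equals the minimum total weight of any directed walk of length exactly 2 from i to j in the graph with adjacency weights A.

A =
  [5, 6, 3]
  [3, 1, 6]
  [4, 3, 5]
A^⊗2 =
  [7, 6, 8]
  [4, 2, 6]
  [6, 4, 7]

Each entry (A^⊗2)_ij equals the minimum over all length-2 walks i = v_0 → v_1 → … → v_2 = j of Σ_t A[v_t][v_{t+1}]. For example, for (i, j) = (0, 2) we minimise over 3 possible intermediate vertex sequences; the minimum is 8, attained along the walk 0 → 0 → 2.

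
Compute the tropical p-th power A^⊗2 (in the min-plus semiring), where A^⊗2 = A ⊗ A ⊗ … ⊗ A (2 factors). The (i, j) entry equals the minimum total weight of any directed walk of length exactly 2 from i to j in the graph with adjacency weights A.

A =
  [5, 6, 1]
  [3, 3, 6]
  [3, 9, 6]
A^⊗2 =
  [4, 9, 6]
  [6, 6, 4]
  [8, 9, 4]

Each entry (A^⊗2)_ij equals the minimum over all length-2 walks i = v_0 → v_1 → … → v_2 = j of Σ_t A[v_t][v_{t+1}]. For example, for (i, j) = (0, 2) we minimise over 3 possible intermediate vertex sequences; the minimum is 6, attained along the walk 0 → 0 → 2.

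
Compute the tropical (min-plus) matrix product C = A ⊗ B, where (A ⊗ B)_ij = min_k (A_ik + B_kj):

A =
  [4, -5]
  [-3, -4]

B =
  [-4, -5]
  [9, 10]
A ⊗ B =
  [0, -1]
  [-7, -8]

Apply the min-plus product entry-by-entry:
  C[0][0] = min over k of (A[0][0] + B[0][0] = 4 + -4 = 0, A[0][1] + B[1][0] = -5 + 9 = 4) = 0 (attained at k = 0)
  C[0][1] = min over k of (A[0][0] + B[0][1] = 4 + -5 = -1, A[0][1] + B[1][1] = -5 + 10 = 5) = -1 (attained at k = 0)
  C[1][0] = min over k of (A[1][0] + B[0][0] = -3 + -4 = -7, A[1][1] + B[1][0] = -4 + 9 = 5) = -7 (attained at k = 0)
  C[1][1] = min over k of (A[1][0] + B[0][1] = -3 + -5 = -8, A[1][1] + B[1][1] = -4 + 10 = 6) = -8 (attained at k = 0)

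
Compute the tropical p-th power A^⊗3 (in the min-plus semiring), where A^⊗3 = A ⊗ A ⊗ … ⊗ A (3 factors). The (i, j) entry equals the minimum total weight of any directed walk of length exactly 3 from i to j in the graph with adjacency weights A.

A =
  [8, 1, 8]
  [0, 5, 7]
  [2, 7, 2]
A^⊗3 =
  [6, 2, 9]
  [1, 6, 8]
  [3, 5, 6]

Each entry (A^⊗3)_ij equals the minimum over all length-3 walks i = v_0 → v_1 → … → v_3 = j of Σ_t A[v_t][v_{t+1}]. For example, for (i, j) = (0, 2) we minimise over 9 possible intermediate vertex sequences; the minimum is 9, attained along the walk 0 → 1 → 0 → 2.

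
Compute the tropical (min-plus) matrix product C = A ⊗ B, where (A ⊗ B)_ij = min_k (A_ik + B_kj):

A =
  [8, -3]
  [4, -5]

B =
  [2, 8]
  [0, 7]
A ⊗ B =
  [-3, 4]
  [-5, 2]

Apply the min-plus product entry-by-entry:
  C[0][0] = min over k of (A[0][0] + B[0][0] = 8 + 2 = 10, A[0][1] + B[1][0] = -3 + 0 = -3) = -3 (attained at k = 1)
  C[0][1] = min over k of (A[0][0] + B[0][1] = 8 + 8 = 16, A[0][1] + B[1][1] = -3 + 7 = 4) = 4 (attained at k = 1)
  C[1][0] = min over k of (A[1][0] + B[0][0] = 4 + 2 = 6, A[1][1] + B[1][0] = -5 + 0 = -5) = -5 (attained at k = 1)
  C[1][1] = min over k of (A[1][0] + B[0][1] = 4 + 8 = 12, A[1][1] + B[1][1] = -5 + 7 = 2) = 2 (attained at k = 1)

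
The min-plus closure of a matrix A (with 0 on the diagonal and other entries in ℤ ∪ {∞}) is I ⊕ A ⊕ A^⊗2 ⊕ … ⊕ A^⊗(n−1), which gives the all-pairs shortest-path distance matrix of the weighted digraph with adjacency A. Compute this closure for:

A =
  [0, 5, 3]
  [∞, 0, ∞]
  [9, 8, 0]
Closure =
  [0, 5, 3]
  [∞, 0, ∞]
  [9, 8, 0]

This is the Floyd-Warshall all-pairs shortest-path computation. For each intermediate vertex k = 0, 1, …, 2, update dist[i][j] ← min(dist[i][j], dist[i][k] + dist[k][j]). The final matrix gives, for each (i, j), the minimum total weight of any directed path from i to j (possibly empty when i = j).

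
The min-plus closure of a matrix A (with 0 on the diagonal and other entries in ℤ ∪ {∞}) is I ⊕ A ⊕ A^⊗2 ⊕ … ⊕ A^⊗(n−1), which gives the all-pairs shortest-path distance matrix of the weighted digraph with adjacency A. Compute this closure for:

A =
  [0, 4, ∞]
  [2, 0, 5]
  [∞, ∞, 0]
Closure =
  [0, 4, 9]
  [2, 0, 5]
  [∞, ∞, 0]

This is the Floyd-Warshall all-pairs shortest-path computation. For each intermediate vertex k = 0, 1, …, 2, update dist[i][j] ← min(dist[i][j], dist[i][k] + dist[k][j]). The final matrix gives, for each (i, j), the minimum total weight of any directed path from i to j (possibly empty when i = j).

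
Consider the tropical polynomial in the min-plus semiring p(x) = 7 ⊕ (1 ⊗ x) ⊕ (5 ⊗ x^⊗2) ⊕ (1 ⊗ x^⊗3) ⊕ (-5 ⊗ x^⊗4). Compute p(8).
p(8) = 7

A tropical monomial a ⊗ x^⊗i evaluates to a + i · x. Evaluating each term at x = 8:
  Term 0 contributes 7 + 0 · 8 = 7
  Term 1 contributes 1 + 1 · 8 = 9
  Term 2 contributes 5 + 2 · 8 = 21
  Term 3 contributes 1 + 3 · 8 = 25
  Term 4 contributes -5 + 4 · 8 = 27
p(8) = ⊕ of these = min[7, 9, 21, 25, 27] = 7.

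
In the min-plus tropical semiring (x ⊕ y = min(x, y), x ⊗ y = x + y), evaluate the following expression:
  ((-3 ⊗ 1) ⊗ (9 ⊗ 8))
((-3 ⊗ 1) ⊗ (9 ⊗ 8)) = 15

Expand innermost to outermost. Recall ⊕ takes the minimum of its arguments and ⊗ takes their sum. Working out the expression ((-3 ⊗ 1) ⊗ (9 ⊗ 8)) gives 15.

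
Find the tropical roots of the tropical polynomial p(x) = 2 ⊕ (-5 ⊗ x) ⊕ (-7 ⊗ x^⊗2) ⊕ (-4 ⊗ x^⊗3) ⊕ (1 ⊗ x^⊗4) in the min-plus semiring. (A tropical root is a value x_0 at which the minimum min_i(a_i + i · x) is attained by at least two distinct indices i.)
Roots: {-5, -3, 2, 7}

Each tropical root is a break point of the lower envelope of the lines y = a_i + i · x (there are 5 lines, with slopes 0, 1, ..., 4). Only the lines that attain the minimum somewhere contribute to roots; other lines are dominated. Here the surviving (envelope) indices are i = 4, i = 3, i = 2, i = 1, i = 0.
Intersections between consecutive envelope lines give the roots: for adjacent envelope indices i < j the intersection is x = (a_i − a_j) / (j − i). Reading off the sorted break points: {-5, -3, 2, 7}.
Verification: at each break x_0, at least two indices attain the minimum of min_i(a_i + i · x_0).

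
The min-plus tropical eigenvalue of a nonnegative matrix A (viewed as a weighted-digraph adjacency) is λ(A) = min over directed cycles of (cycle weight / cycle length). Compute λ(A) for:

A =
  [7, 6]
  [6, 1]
λ(A) = 1

Enumerate directed cycles and compute their means (weight / length). Sample:
  cycle 0 → 0: weight = 7, length = 1, mean = 7/1 ≈ 7.000
  cycle 1 → 1: weight = 1, length = 1, mean = 1/1 ≈ 1.000
  cycle 0 → 1 → 0: weight = 12, length = 2, mean = 12/2 ≈ 6.000
  cycle 1 → 0 → 1: weight = 12, length = 2, mean = 12/2 ≈ 6.000
Minimum mean = 1.000, attained e.g. along the cycle 1 → 1 with weight 1 and length 1. So λ(A) = 1/1 = 1.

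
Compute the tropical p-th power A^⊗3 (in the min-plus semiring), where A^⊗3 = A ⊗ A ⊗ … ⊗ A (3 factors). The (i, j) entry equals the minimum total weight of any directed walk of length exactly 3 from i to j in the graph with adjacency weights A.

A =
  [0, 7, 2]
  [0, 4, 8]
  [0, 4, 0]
A^⊗3 =
  [0, 6, 2]
  [0, 6, 2]
  [0, 4, 0]

Each entry (A^⊗3)_ij equals the minimum over all length-3 walks i = v_0 → v_1 → … → v_3 = j of Σ_t A[v_t][v_{t+1}]. For example, for (i, j) = (0, 2) we minimise over 9 possible intermediate vertex sequences; the minimum is 2, attained along the walk 0 → 0 → 0 → 2.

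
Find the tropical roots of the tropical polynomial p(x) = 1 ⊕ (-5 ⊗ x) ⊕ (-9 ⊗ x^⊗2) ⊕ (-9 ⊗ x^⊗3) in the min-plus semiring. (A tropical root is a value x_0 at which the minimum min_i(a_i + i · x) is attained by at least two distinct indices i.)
Roots: {0, 4, 6}

Each tropical root is a break point of the lower envelope of the lines y = a_i + i · x (there are 4 lines, with slopes 0, 1, ..., 3). Only the lines that attain the minimum somewhere contribute to roots; other lines are dominated. Here the surviving (envelope) indices are i = 3, i = 2, i = 1, i = 0.
Intersections between consecutive envelope lines give the roots: for adjacent envelope indices i < j the intersection is x = (a_i − a_j) / (j − i). Reading off the sorted break points: {0, 4, 6}.
Verification: at each break x_0, at least two indices attain the minimum of min_i(a_i + i · x_0).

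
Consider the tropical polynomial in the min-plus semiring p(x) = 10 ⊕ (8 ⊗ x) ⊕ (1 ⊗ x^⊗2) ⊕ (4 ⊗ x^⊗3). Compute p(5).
p(5) = 10

A tropical monomial a ⊗ x^⊗i evaluates to a + i · x. Evaluating each term at x = 5:
  Term 0 contributes 10 + 0 · 5 = 10
  Term 1 contributes 8 + 1 · 5 = 13
  Term 2 contributes 1 + 2 · 5 = 11
  Term 3 contributes 4 + 3 · 5 = 19
p(5) = ⊕ of these = min[10, 13, 11, 19] = 10.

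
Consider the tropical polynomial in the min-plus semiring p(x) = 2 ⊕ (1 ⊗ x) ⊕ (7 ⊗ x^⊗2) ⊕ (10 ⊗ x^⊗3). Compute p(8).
p(8) = 2

A tropical monomial a ⊗ x^⊗i evaluates to a + i · x. Evaluating each term at x = 8:
  Term 0 contributes 2 + 0 · 8 = 2
  Term 1 contributes 1 + 1 · 8 = 9
  Term 2 contributes 7 + 2 · 8 = 23
  Term 3 contributes 10 + 3 · 8 = 34
p(8) = ⊕ of these = min[2, 9, 23, 34] = 2.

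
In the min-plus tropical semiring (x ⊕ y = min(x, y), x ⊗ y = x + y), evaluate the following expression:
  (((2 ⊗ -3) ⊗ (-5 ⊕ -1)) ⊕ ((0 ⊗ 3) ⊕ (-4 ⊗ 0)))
(((2 ⊗ -3) ⊗ (-5 ⊕ -1)) ⊕ ((0 ⊗ 3) ⊕ (-4 ⊗ 0))) = -6

Expand innermost to outermost. Recall ⊕ takes the minimum of its arguments and ⊗ takes their sum. Working out the expression (((2 ⊗ -3) ⊗ (-5 ⊕ -1)) ⊕ ((0 ⊗ 3) ⊕ (-4 ⊗ 0))) gives -6.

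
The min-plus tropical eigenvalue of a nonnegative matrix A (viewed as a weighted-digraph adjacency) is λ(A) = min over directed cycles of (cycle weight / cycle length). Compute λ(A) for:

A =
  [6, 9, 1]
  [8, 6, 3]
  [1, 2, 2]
λ(A) = 1

Enumerate directed cycles and compute their means (weight / length). Sample:
  cycle 0 → 0: weight = 6, length = 1, mean = 6/1 ≈ 6.000
  cycle 1 → 1: weight = 6, length = 1, mean = 6/1 ≈ 6.000
  cycle 2 → 2: weight = 2, length = 1, mean = 2/1 ≈ 2.000
  cycle 0 → 1 → 0: weight = 17, length = 2, mean = 17/2 ≈ 8.500
  cycle 0 → 2 → 0: weight = 2, length = 2, mean = 2/2 ≈ 1.000
  cycle 1 → 0 → 1: weight = 17, length = 2, mean = 17/2 ≈ 8.500
Minimum mean = 1.000, attained e.g. along the cycle 0 → 2 → 0 with weight 2 and length 2. So λ(A) = 2/2 = 1.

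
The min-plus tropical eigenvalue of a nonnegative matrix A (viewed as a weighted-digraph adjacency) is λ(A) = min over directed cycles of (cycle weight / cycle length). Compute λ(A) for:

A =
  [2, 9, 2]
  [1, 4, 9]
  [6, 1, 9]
λ(A) = 4/3

Enumerate directed cycles and compute their means (weight / length). Sample:
  cycle 0 → 0: weight = 2, length = 1, mean = 2/1 ≈ 2.000
  cycle 1 → 1: weight = 4, length = 1, mean = 4/1 ≈ 4.000
  cycle 2 → 2: weight = 9, length = 1, mean = 9/1 ≈ 9.000
  cycle 0 → 1 → 0: weight = 10, length = 2, mean = 10/2 ≈ 5.000
  cycle 0 → 2 → 0: weight = 8, length = 2, mean = 8/2 ≈ 4.000
  cycle 1 → 0 → 1: weight = 10, length = 2, mean = 10/2 ≈ 5.000
Minimum mean = 1.333, attained e.g. along the cycle 0 → 2 → 1 → 0 with weight 4 and length 3. So λ(A) = 4/3 = 4/3.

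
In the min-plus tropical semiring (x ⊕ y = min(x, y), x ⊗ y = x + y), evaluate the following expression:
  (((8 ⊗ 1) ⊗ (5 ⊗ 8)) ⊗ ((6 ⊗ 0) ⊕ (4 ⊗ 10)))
(((8 ⊗ 1) ⊗ (5 ⊗ 8)) ⊗ ((6 ⊗ 0) ⊕ (4 ⊗ 10))) = 28

Expand innermost to outermost. Recall ⊕ takes the minimum of its arguments and ⊗ takes their sum. Working out the expression (((8 ⊗ 1) ⊗ (5 ⊗ 8)) ⊗ ((6 ⊗ 0) ⊕ (4 ⊗ 10))) gives 28.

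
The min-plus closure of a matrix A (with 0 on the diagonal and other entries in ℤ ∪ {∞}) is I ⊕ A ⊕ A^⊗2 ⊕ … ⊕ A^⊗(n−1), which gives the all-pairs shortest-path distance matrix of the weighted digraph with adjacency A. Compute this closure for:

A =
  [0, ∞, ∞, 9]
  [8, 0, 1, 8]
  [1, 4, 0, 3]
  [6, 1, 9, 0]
Closure =
  [0, 10, 11, 9]
  [2, 0, 1, 4]
  [1, 4, 0, 3]
  [3, 1, 2, 0]

This is the Floyd-Warshall all-pairs shortest-path computation. For each intermediate vertex k = 0, 1, …, 3, update dist[i][j] ← min(dist[i][j], dist[i][k] + dist[k][j]). The final matrix gives, for each (i, j), the minimum total weight of any directed path from i to j (possibly empty when i = j).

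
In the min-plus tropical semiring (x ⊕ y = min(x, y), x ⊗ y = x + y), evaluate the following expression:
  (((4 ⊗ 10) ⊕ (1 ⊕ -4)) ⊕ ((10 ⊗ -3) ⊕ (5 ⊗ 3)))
(((4 ⊗ 10) ⊕ (1 ⊕ -4)) ⊕ ((10 ⊗ -3) ⊕ (5 ⊗ 3))) = -4

Expand innermost to outermost. Recall ⊕ takes the minimum of its arguments and ⊗ takes their sum. Working out the expression (((4 ⊗ 10) ⊕ (1 ⊕ -4)) ⊕ ((10 ⊗ -3) ⊕ (5 ⊗ 3))) gives -4.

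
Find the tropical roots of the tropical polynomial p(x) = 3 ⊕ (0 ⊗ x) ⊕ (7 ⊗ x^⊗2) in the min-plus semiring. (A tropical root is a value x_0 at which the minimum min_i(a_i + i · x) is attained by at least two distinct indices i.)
Roots: {-7, 3}

Each tropical root is a break point of the lower envelope of the lines y = a_i + i · x (there are 3 lines, with slopes 0, 1, ..., 2). Only the lines that attain the minimum somewhere contribute to roots; other lines are dominated. Here the surviving (envelope) indices are i = 2, i = 1, i = 0.
Intersections between consecutive envelope lines give the roots: for adjacent envelope indices i < j the intersection is x = (a_i − a_j) / (j − i). Reading off the sorted break points: {-7, 3}.
Verification: at each break x_0, at least two indices attain the minimum of min_i(a_i + i · x_0).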